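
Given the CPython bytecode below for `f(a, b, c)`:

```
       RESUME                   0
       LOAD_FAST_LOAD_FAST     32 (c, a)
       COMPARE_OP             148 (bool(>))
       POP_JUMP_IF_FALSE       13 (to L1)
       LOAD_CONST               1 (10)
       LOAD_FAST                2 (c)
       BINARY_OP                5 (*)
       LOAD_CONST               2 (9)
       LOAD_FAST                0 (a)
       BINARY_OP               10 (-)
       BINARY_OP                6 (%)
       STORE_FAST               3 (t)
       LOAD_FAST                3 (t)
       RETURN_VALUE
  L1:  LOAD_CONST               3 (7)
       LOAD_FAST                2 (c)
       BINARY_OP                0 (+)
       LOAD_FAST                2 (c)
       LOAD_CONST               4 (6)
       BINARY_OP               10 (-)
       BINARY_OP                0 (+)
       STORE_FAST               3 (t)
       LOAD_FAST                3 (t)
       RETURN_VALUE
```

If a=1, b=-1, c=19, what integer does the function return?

6

LOAD_FAST_LOAD_FAST c,a → push 19,1. Stack: [19, 1]
COMPARE_OP bool(>) → 19 vs 1 = True. Stack: [True]
POP_JUMP_IF_FALSE → pop True; no jump. Stack: []
LOAD_CONST → push 10. Stack: [10]
LOAD_FAST c → push 19. Stack: [10, 19]
BINARY_OP * → 10 * 19 = 190. Stack: [190]
LOAD_CONST → push 9. Stack: [190, 9]
LOAD_FAST a → push 1. Stack: [190, 9, 1]
BINARY_OP - → 9 - 1 = 8. Stack: [190, 8]
BINARY_OP % → 190 % 8 = 6. Stack: [6]
STORE_FAST t → t=6. Stack: []
LOAD_FAST t → push 6. Stack: [6]
RETURN_VALUE → return 6.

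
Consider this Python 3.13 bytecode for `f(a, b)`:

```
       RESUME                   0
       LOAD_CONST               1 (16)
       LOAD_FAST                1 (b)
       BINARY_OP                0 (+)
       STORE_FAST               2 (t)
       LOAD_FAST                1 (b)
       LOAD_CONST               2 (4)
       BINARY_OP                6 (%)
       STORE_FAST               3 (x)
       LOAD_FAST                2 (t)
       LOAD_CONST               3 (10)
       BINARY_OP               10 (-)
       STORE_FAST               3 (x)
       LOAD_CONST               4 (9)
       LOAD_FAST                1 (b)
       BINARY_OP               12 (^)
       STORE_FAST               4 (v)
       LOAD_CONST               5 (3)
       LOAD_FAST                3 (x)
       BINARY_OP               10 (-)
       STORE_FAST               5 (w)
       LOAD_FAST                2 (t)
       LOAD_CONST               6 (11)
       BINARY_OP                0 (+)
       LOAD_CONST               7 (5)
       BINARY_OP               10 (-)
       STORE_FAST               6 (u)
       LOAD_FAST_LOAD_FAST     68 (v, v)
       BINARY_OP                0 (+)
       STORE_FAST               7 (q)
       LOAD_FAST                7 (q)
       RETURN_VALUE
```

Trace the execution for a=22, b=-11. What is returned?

-8

LOAD_CONST → push 16. Stack: [16]
LOAD_FAST b → push -11. Stack: [16, -11]
BINARY_OP + → 16 + -11 = 5. Stack: [5]
STORE_FAST t → t=5. Stack: []
LOAD_FAST b → push -11. Stack: [-11]
LOAD_CONST → push 4. Stack: [-11, 4]
BINARY_OP % → -11 % 4 = 1. Stack: [1]
STORE_FAST x → x=1. Stack: []
LOAD_FAST t → push 5. Stack: [5]
LOAD_CONST → push 10. Stack: [5, 10]
BINARY_OP - → 5 - 10 = -5. Stack: [-5]
STORE_FAST x → x=-5. Stack: []
LOAD_CONST → push 9. Stack: [9]
LOAD_FAST b → push -11. Stack: [9, -11]
BINARY_OP ^ → 9 ^ -11 = -4. Stack: [-4]
STORE_FAST v → v=-4. Stack: []
LOAD_CONST → push 3. Stack: [3]
LOAD_FAST x → push -5. Stack: [3, -5]
BINARY_OP - → 3 - -5 = 8. Stack: [8]
STORE_FAST w → w=8. Stack: []
LOAD_FAST t → push 5. Stack: [5]
LOAD_CONST → push 11. Stack: [5, 11]
BINARY_OP + → 5 + 11 = 16. Stack: [16]
LOAD_CONST → push 5. Stack: [16, 5]
BINARY_OP - → 16 - 5 = 11. Stack: [11]
STORE_FAST u → u=11. Stack: []
LOAD_FAST_LOAD_FAST v,v → push -4,-4. Stack: [-4, -4]
BINARY_OP + → -4 + -4 = -8. Stack: [-8]
STORE_FAST q → q=-8. Stack: []
LOAD_FAST q → push -8. Stack: [-8]
RETURN_VALUE → return -8.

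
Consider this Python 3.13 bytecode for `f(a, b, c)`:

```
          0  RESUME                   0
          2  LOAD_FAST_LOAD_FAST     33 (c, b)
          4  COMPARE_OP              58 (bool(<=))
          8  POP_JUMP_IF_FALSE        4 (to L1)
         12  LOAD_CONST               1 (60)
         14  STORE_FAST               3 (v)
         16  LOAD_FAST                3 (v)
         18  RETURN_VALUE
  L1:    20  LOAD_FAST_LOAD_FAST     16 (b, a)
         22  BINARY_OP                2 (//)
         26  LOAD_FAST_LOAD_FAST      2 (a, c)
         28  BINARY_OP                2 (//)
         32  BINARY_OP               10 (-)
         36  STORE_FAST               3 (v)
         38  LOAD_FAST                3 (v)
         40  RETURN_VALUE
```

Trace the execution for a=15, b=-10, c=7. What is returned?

-3

LOAD_FAST_LOAD_FAST c,b → push 7,-10. Stack: [7, -10]
COMPARE_OP bool(<=) → 7 vs -10 = False. Stack: [False]
POP_JUMP_IF_FALSE → pop False; jump. Stack: []
LOAD_FAST_LOAD_FAST b,a → push -10,15. Stack: [-10, 15]
BINARY_OP // → -10 // 15 = -1. Stack: [-1]
LOAD_FAST_LOAD_FAST a,c → push 15,7. Stack: [-1, 15, 7]
BINARY_OP // → 15 // 7 = 2. Stack: [-1, 2]
BINARY_OP - → -1 - 2 = -3. Stack: [-3]
STORE_FAST v → v=-3. Stack: []
LOAD_FAST v → push -3. Stack: [-3]
RETURN_VALUE → return -3.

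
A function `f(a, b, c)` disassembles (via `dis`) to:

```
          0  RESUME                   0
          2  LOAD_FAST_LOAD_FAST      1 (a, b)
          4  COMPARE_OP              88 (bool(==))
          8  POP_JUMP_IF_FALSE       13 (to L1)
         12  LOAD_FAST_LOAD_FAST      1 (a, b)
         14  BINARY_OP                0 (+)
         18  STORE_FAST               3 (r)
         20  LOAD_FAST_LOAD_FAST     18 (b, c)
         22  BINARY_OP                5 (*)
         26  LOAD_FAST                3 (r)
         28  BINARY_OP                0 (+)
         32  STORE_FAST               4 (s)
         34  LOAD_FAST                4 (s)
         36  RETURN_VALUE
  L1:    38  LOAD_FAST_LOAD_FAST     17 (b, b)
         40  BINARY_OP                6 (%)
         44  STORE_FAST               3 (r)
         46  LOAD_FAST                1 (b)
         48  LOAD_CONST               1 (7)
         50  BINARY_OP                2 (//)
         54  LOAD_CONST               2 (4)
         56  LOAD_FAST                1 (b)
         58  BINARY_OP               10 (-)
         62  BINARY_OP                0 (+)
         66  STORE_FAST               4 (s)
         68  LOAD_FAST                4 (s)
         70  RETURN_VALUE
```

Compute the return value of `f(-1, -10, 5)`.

LOAD_FAST_LOAD_FAST a,b → push -1,-10. Stack: [-1, -10]
COMPARE_OP bool(==) → -1 vs -10 = False. Stack: [False]
POP_JUMP_IF_FALSE → pop False; jump. Stack: []
LOAD_FAST_LOAD_FAST b,b → push -10,-10. Stack: [-10, -10]
BINARY_OP % → -10 % -10 = 0. Stack: [0]
STORE_FAST r → r=0. Stack: []
LOAD_FAST b → push -10. Stack: [-10]
LOAD_CONST → push 7. Stack: [-10, 7]
BINARY_OP // → -10 // 7 = -2. Stack: [-2]
LOAD_CONST → push 4. Stack: [-2, 4]
LOAD_FAST b → push -10. Stack: [-2, 4, -10]
BINARY_OP - → 4 - -10 = 14. Stack: [-2, 14]
BINARY_OP + → -2 + 14 = 12. Stack: [12]
STORE_FAST s → s=12. Stack: []
LOAD_FAST s → push 12. Stack: [12]
RETURN_VALUE → return 12.

12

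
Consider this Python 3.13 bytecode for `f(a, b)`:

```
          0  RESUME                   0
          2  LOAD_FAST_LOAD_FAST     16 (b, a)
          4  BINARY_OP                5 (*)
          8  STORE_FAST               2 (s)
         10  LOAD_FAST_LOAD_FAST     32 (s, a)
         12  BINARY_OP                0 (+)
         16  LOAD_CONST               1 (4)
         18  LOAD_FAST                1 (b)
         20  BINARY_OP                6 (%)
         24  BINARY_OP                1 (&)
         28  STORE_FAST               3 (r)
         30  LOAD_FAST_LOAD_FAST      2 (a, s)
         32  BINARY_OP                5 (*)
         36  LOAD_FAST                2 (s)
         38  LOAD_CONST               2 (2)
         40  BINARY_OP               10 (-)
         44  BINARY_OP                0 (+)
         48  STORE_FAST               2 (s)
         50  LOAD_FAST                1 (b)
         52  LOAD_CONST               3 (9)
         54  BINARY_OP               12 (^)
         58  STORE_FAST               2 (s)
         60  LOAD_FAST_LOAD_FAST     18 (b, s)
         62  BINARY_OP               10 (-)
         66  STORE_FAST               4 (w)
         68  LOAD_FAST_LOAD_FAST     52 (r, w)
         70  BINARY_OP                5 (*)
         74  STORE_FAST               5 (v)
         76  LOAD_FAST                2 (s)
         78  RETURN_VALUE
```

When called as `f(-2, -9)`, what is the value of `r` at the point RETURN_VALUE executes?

16

LOAD_FAST_LOAD_FAST b,a → push -9,-2. Stack: [-9, -2]
BINARY_OP * → -9 * -2 = 18. Stack: [18]
STORE_FAST s → s=18. Stack: []
LOAD_FAST_LOAD_FAST s,a → push 18,-2. Stack: [18, -2]
BINARY_OP + → 18 + -2 = 16. Stack: [16]
LOAD_CONST → push 4. Stack: [16, 4]
LOAD_FAST b → push -9. Stack: [16, 4, -9]
BINARY_OP % → 4 % -9 = -5. Stack: [16, -5]
BINARY_OP & → 16 & -5 = 16. Stack: [16]
STORE_FAST r → r=16. Stack: []
LOAD_FAST_LOAD_FAST a,s → push -2,18. Stack: [-2, 18]
BINARY_OP * → -2 * 18 = -36. Stack: [-36]
LOAD_FAST s → push 18. Stack: [-36, 18]
LOAD_CONST → push 2. Stack: [-36, 18, 2]
BINARY_OP - → 18 - 2 = 16. Stack: [-36, 16]
BINARY_OP + → -36 + 16 = -20. Stack: [-20]
STORE_FAST s → s=-20. Stack: []
LOAD_FAST b → push -9. Stack: [-9]
LOAD_CONST → push 9. Stack: [-9, 9]
BINARY_OP ^ → -9 ^ 9 = -2. Stack: [-2]
STORE_FAST s → s=-2. Stack: []
LOAD_FAST_LOAD_FAST b,s → push -9,-2. Stack: [-9, -2]
BINARY_OP - → -9 - -2 = -7. Stack: [-7]
STORE_FAST w → w=-7. Stack: []
LOAD_FAST_LOAD_FAST r,w → push 16,-7. Stack: [16, -7]
BINARY_OP * → 16 * -7 = -112. Stack: [-112]
STORE_FAST v → v=-112. Stack: []
LOAD_FAST s → push -2. Stack: [-2]
RETURN_VALUE → return -2.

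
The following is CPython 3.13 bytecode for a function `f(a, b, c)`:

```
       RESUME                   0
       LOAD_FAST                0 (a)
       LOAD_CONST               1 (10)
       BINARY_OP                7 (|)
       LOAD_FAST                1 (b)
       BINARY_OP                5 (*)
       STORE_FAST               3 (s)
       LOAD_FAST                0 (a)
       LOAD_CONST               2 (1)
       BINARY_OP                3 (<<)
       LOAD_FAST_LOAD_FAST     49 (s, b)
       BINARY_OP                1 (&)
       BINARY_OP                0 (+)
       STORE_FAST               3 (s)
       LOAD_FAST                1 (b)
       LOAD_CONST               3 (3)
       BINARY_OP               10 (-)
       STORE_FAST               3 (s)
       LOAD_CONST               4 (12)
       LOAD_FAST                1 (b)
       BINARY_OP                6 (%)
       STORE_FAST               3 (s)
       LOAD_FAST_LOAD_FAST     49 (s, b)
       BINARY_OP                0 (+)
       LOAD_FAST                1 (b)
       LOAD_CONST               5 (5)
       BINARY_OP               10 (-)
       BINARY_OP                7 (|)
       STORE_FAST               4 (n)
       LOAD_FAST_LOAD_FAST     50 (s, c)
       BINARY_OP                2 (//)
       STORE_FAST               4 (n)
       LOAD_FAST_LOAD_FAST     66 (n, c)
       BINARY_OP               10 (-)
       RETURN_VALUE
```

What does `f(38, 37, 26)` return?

-26

LOAD_FAST a → push 38. Stack: [38]
LOAD_CONST → push 10. Stack: [38, 10]
BINARY_OP | → 38 | 10 = 46. Stack: [46]
LOAD_FAST b → push 37. Stack: [46, 37]
BINARY_OP * → 46 * 37 = 1702. Stack: [1702]
STORE_FAST s → s=1702. Stack: []
LOAD_FAST a → push 38. Stack: [38]
LOAD_CONST → push 1. Stack: [38, 1]
BINARY_OP << → 38 << 1 = 76. Stack: [76]
LOAD_FAST_LOAD_FAST s,b → push 1702,37. Stack: [76, 1702, 37]
BINARY_OP & → 1702 & 37 = 36. Stack: [76, 36]
BINARY_OP + → 76 + 36 = 112. Stack: [112]
STORE_FAST s → s=112. Stack: []
LOAD_FAST b → push 37. Stack: [37]
LOAD_CONST → push 3. Stack: [37, 3]
BINARY_OP - → 37 - 3 = 34. Stack: [34]
STORE_FAST s → s=34. Stack: []
LOAD_CONST → push 12. Stack: [12]
LOAD_FAST b → push 37. Stack: [12, 37]
BINARY_OP % → 12 % 37 = 12. Stack: [12]
STORE_FAST s → s=12. Stack: []
LOAD_FAST_LOAD_FAST s,b → push 12,37. Stack: [12, 37]
BINARY_OP + → 12 + 37 = 49. Stack: [49]
LOAD_FAST b → push 37. Stack: [49, 37]
LOAD_CONST → push 5. Stack: [49, 37, 5]
BINARY_OP - → 37 - 5 = 32. Stack: [49, 32]
BINARY_OP | → 49 | 32 = 49. Stack: [49]
STORE_FAST n → n=49. Stack: []
LOAD_FAST_LOAD_FAST s,c → push 12,26. Stack: [12, 26]
BINARY_OP // → 12 // 26 = 0. Stack: [0]
STORE_FAST n → n=0. Stack: []
LOAD_FAST_LOAD_FAST n,c → push 0,26. Stack: [0, 26]
BINARY_OP - → 0 - 26 = -26. Stack: [-26]
RETURN_VALUE → return -26.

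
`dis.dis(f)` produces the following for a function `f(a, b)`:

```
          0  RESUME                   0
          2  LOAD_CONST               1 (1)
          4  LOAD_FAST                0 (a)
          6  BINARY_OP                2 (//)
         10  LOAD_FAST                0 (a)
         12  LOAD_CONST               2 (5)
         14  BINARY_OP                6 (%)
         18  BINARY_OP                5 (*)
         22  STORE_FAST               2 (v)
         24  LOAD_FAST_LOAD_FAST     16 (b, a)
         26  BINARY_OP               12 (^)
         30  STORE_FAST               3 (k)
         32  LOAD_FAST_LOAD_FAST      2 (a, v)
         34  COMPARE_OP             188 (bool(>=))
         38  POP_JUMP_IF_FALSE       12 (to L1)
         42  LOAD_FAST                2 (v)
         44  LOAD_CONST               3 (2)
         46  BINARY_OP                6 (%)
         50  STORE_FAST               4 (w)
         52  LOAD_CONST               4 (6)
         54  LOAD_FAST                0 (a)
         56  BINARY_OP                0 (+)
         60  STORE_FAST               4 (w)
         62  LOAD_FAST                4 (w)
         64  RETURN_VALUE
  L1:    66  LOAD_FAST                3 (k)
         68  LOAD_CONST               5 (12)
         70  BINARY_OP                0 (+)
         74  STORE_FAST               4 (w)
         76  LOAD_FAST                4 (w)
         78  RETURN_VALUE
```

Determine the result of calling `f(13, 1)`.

LOAD_CONST → push 1. Stack: [1]
LOAD_FAST a → push 13. Stack: [1, 13]
BINARY_OP // → 1 // 13 = 0. Stack: [0]
LOAD_FAST a → push 13. Stack: [0, 13]
LOAD_CONST → push 5. Stack: [0, 13, 5]
BINARY_OP % → 13 % 5 = 3. Stack: [0, 3]
BINARY_OP * → 0 * 3 = 0. Stack: [0]
STORE_FAST v → v=0. Stack: []
LOAD_FAST_LOAD_FAST b,a → push 1,13. Stack: [1, 13]
BINARY_OP ^ → 1 ^ 13 = 12. Stack: [12]
STORE_FAST k → k=12. Stack: []
LOAD_FAST_LOAD_FAST a,v → push 13,0. Stack: [13, 0]
COMPARE_OP bool(>=) → 13 vs 0 = True. Stack: [True]
POP_JUMP_IF_FALSE → pop True; no jump. Stack: []
LOAD_FAST v → push 0. Stack: [0]
LOAD_CONST → push 2. Stack: [0, 2]
BINARY_OP % → 0 % 2 = 0. Stack: [0]
STORE_FAST w → w=0. Stack: []
LOAD_CONST → push 6. Stack: [6]
LOAD_FAST a → push 13. Stack: [6, 13]
BINARY_OP + → 6 + 13 = 19. Stack: [19]
STORE_FAST w → w=19. Stack: []
LOAD_FAST w → push 19. Stack: [19]
RETURN_VALUE → return 19.

19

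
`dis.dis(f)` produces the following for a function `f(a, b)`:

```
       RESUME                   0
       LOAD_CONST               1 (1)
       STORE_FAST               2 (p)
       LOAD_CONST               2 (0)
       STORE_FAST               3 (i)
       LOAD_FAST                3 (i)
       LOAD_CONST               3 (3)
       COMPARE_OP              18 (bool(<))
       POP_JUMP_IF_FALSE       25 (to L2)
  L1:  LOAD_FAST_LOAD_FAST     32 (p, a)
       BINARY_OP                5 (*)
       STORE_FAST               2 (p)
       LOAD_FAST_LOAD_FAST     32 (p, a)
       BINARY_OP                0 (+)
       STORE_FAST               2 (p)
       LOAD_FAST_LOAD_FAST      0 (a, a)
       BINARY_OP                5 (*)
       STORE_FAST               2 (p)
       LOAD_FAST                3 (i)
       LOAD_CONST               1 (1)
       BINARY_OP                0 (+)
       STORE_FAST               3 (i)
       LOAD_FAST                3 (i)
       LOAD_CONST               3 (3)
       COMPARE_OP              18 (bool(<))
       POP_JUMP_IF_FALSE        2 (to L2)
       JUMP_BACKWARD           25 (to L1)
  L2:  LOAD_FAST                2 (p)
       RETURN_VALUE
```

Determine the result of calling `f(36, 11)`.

LOAD_CONST → push 1. Stack: [1]
STORE_FAST p → p=1. Stack: []
LOAD_CONST → push 0. Stack: [0]
STORE_FAST i → i=0. Stack: []
LOAD_FAST i → push 0. Stack: [0]
LOAD_CONST → push 3. Stack: [0, 3]
COMPARE_OP bool(<) → 0 vs 3 = True. Stack: [True]
POP_JUMP_IF_FALSE → pop True; no jump. Stack: []
LOAD_FAST_LOAD_FAST p,a → push 1,36. Stack: [1, 36]
BINARY_OP * → 1 * 36 = 36. Stack: [36]
STORE_FAST p → p=36. Stack: []
LOAD_FAST_LOAD_FAST p,a → push 36,36. Stack: [36, 36]
BINARY_OP + → 36 + 36 = 72. Stack: [72]
STORE_FAST p → p=72. Stack: []
LOAD_FAST_LOAD_FAST a,a → push 36,36. Stack: [36, 36]
BINARY_OP * → 36 * 36 = 1296. Stack: [1296]
STORE_FAST p → p=1296. Stack: []
LOAD_FAST i → push 0. Stack: [0]
LOAD_CONST → push 1. Stack: [0, 1]
BINARY_OP + → 0 + 1 = 1. Stack: [1]
STORE_FAST i → i=1. Stack: []
LOAD_FAST i → push 1. Stack: [1]
LOAD_CONST → push 3. Stack: [1, 3]
COMPARE_OP bool(<) → 1 vs 3 = True. Stack: [True]
POP_JUMP_IF_FALSE → pop True; no jump. Stack: []
LOAD_FAST_LOAD_FAST p,a → push 1296,36. Stack: [1296, 36]
BINARY_OP * → 1296 * 36 = 46656. Stack: [46656]
STORE_FAST p → p=46656. Stack: []
LOAD_FAST_LOAD_FAST p,a → push 46656,36. Stack: [46656, 36]
BINARY_OP + → 46656 + 36 = 46692. Stack: [46692]
STORE_FAST p → p=46692. Stack: []
LOAD_FAST_LOAD_FAST a,a → push 36,36. Stack: [36, 36]
BINARY_OP * → 36 * 36 = 1296. Stack: [1296]
STORE_FAST p → p=1296. Stack: []
LOAD_FAST i → push 1. Stack: [1]
LOAD_CONST → push 1. Stack: [1, 1]
BINARY_OP + → 1 + 1 = 2. Stack: [2]
STORE_FAST i → i=2. Stack: []
LOAD_FAST i → push 2. Stack: [2]
LOAD_CONST → push 3. Stack: [2, 3]
COMPARE_OP bool(<) → 2 vs 3 = True. Stack: [True]
POP_JUMP_IF_FALSE → pop True; no jump. Stack: []
LOAD_FAST_LOAD_FAST p,a → push 1296,36. Stack: [1296, 36]
BINARY_OP * → 1296 * 36 = 46656. Stack: [46656]
STORE_FAST p → p=46656. Stack: []
LOAD_FAST_LOAD_FAST p,a → push 46656,36. Stack: [46656, 36]
BINARY_OP + → 46656 + 36 = 46692. Stack: [46692]
STORE_FAST p → p=46692. Stack: []
LOAD_FAST_LOAD_FAST a,a → push 36,36. Stack: [36, 36]
BINARY_OP * → 36 * 36 = 1296. Stack: [1296]
STORE_FAST p → p=1296. Stack: []
LOAD_FAST i → push 2. Stack: [2]
LOAD_CONST → push 1. Stack: [2, 1]
BINARY_OP + → 2 + 1 = 3. Stack: [3]
STORE_FAST i → i=3. Stack: []
LOAD_FAST i → push 3. Stack: [3]
LOAD_CONST → push 3. Stack: [3, 3]
COMPARE_OP bool(<) → 3 vs 3 = False. Stack: [False]
POP_JUMP_IF_FALSE → pop False; jump. Stack: []
LOAD_FAST p → push 1296. Stack: [1296]
RETURN_VALUE → return 1296.

1296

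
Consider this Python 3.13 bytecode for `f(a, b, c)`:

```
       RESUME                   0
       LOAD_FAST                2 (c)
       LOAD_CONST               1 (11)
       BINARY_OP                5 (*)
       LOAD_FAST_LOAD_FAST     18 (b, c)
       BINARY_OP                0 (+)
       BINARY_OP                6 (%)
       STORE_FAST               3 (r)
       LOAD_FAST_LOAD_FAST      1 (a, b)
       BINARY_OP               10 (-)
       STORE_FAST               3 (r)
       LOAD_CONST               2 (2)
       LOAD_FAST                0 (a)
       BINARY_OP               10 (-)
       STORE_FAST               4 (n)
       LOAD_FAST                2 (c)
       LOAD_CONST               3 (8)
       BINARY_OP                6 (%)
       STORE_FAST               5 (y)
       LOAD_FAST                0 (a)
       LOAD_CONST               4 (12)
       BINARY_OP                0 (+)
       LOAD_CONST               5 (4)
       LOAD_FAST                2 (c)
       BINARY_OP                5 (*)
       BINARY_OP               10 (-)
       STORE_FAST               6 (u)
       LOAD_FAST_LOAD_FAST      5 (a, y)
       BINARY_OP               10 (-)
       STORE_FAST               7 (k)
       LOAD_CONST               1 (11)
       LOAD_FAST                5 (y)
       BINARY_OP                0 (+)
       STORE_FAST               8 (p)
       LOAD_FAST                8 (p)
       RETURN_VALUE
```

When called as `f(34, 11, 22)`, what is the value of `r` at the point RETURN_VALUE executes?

LOAD_FAST c → push 22. Stack: [22]
LOAD_CONST → push 11. Stack: [22, 11]
BINARY_OP * → 22 * 11 = 242. Stack: [242]
LOAD_FAST_LOAD_FAST b,c → push 11,22. Stack: [242, 11, 22]
BINARY_OP + → 11 + 22 = 33. Stack: [242, 33]
BINARY_OP % → 242 % 33 = 11. Stack: [11]
STORE_FAST r → r=11. Stack: []
LOAD_FAST_LOAD_FAST a,b → push 34,11. Stack: [34, 11]
BINARY_OP - → 34 - 11 = 23. Stack: [23]
STORE_FAST r → r=23. Stack: []
LOAD_CONST → push 2. Stack: [2]
LOAD_FAST a → push 34. Stack: [2, 34]
BINARY_OP - → 2 - 34 = -32. Stack: [-32]
STORE_FAST n → n=-32. Stack: []
LOAD_FAST c → push 22. Stack: [22]
LOAD_CONST → push 8. Stack: [22, 8]
BINARY_OP % → 22 % 8 = 6. Stack: [6]
STORE_FAST y → y=6. Stack: []
LOAD_FAST a → push 34. Stack: [34]
LOAD_CONST → push 12. Stack: [34, 12]
BINARY_OP + → 34 + 12 = 46. Stack: [46]
LOAD_CONST → push 4. Stack: [46, 4]
LOAD_FAST c → push 22. Stack: [46, 4, 22]
BINARY_OP * → 4 * 22 = 88. Stack: [46, 88]
BINARY_OP - → 46 - 88 = -42. Stack: [-42]
STORE_FAST u → u=-42. Stack: []
LOAD_FAST_LOAD_FAST a,y → push 34,6. Stack: [34, 6]
BINARY_OP - → 34 - 6 = 28. Stack: [28]
STORE_FAST k → k=28. Stack: []
LOAD_CONST → push 11. Stack: [11]
LOAD_FAST y → push 6. Stack: [11, 6]
BINARY_OP + → 11 + 6 = 17. Stack: [17]
STORE_FAST p → p=17. Stack: []
LOAD_FAST p → push 17. Stack: [17]
RETURN_VALUE → return 17.

23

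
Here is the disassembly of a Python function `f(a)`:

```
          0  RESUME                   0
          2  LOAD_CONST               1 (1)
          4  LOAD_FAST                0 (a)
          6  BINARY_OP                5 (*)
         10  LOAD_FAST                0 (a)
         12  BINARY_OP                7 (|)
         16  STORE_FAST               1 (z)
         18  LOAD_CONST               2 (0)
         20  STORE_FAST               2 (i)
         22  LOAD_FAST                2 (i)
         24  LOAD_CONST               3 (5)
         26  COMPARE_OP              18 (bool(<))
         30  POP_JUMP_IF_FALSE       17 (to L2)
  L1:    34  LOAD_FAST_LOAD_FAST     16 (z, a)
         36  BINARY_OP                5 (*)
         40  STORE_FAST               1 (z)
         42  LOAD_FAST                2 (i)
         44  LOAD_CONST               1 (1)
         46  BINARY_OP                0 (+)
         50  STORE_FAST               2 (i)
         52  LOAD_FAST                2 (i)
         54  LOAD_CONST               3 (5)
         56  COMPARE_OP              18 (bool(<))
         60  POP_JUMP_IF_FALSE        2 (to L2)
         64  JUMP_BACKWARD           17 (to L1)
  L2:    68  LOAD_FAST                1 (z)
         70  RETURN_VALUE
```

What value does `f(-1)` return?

1

LOAD_CONST → push 1
LOAD_FAST a → push -1
BINARY_OP * → 1 * -1 = -1
LOAD_FAST a → push -1
BINARY_OP | → -1 | -1 = -1
STORE_FAST z → z=-1
LOAD_CONST → push 0
STORE_FAST i → i=0
LOAD_FAST i → push 0
LOAD_CONST → push 5
COMPARE_OP bool(<) → 0 vs 5 = True
POP_JUMP_IF_FALSE → pop True; no jump
LOAD_FAST_LOAD_FAST z,a → push -1,-1
BINARY_OP * → -1 * -1 = 1
STORE_FAST z → z=1
LOAD_FAST i → push 0
LOAD_CONST → push 1
BINARY_OP + → 0 + 1 = 1
STORE_FAST i → i=1
LOAD_FAST i → push 1
LOAD_CONST → push 5
COMPARE_OP bool(<) → 1 vs 5 = True
POP_JUMP_IF_FALSE → pop True; no jump
LOAD_FAST_LOAD_FAST z,a → push 1,-1
BINARY_OP * → 1 * -1 = -1
STORE_FAST z → z=-1
LOAD_FAST i → push 1
LOAD_CONST → push 1
BINARY_OP + → 1 + 1 = 2
STORE_FAST i → i=2
LOAD_FAST i → push 2
LOAD_CONST → push 5
COMPARE_OP bool(<) → 2 vs 5 = True
POP_JUMP_IF_FALSE → pop True; no jump
LOAD_FAST_LOAD_FAST z,a → push -1,-1
BINARY_OP * → -1 * -1 = 1
STORE_FAST z → z=1
LOAD_FAST i → push 2
LOAD_CONST → push 1
BINARY_OP + → 2 + 1 = 3
STORE_FAST i → i=3
LOAD_FAST i → push 3
LOAD_CONST → push 5
COMPARE_OP bool(<) → 3 vs 5 = True
POP_JUMP_IF_FALSE → pop True; no jump
LOAD_FAST_LOAD_FAST z,a → push 1,-1
BINARY_OP * → 1 * -1 = -1
STORE_FAST z → z=-1
LOAD_FAST i → push 3
LOAD_CONST → push 1
BINARY_OP + → 3 + 1 = 4
STORE_FAST i → i=4
LOAD_FAST i → push 4
LOAD_CONST → push 5
COMPARE_OP bool(<) → 4 vs 5 = True
POP_JUMP_IF_FALSE → pop True; no jump
LOAD_FAST_LOAD_FAST z,a → push -1,-1
BINARY_OP * → -1 * -1 = 1
STORE_FAST z → z=1
LOAD_FAST i → push 4
LOAD_CONST → push 1
BINARY_OP + → 4 + 1 = 5
STORE_FAST i → i=5
LOAD_FAST i → push 5
LOAD_CONST → push 5
COMPARE_OP bool(<) → 5 vs 5 = False
POP_JUMP_IF_FALSE → pop False; jump
LOAD_FAST z → push 1
RETURN_VALUE → return 1.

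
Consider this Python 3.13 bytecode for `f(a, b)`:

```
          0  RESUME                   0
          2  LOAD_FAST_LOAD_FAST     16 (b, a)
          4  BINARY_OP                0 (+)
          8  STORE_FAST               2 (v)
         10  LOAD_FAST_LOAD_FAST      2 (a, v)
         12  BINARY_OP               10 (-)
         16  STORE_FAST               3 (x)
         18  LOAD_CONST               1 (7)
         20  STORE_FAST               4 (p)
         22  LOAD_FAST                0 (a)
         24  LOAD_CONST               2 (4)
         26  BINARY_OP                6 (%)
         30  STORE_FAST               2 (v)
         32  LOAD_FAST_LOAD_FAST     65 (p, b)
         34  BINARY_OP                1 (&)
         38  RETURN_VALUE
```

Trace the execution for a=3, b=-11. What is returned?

LOAD_FAST_LOAD_FAST b,a → push -11,3. Stack: [-11, 3]
BINARY_OP + → -11 + 3 = -8. Stack: [-8]
STORE_FAST v → v=-8. Stack: []
LOAD_FAST_LOAD_FAST a,v → push 3,-8. Stack: [3, -8]
BINARY_OP - → 3 - -8 = 11. Stack: [11]
STORE_FAST x → x=11. Stack: []
LOAD_CONST → push 7. Stack: [7]
STORE_FAST p → p=7. Stack: []
LOAD_FAST a → push 3. Stack: [3]
LOAD_CONST → push 4. Stack: [3, 4]
BINARY_OP % → 3 % 4 = 3. Stack: [3]
STORE_FAST v → v=3. Stack: []
LOAD_FAST_LOAD_FAST p,b → push 7,-11. Stack: [7, -11]
BINARY_OP & → 7 & -11 = 5. Stack: [5]
RETURN_VALUE → return 5.

5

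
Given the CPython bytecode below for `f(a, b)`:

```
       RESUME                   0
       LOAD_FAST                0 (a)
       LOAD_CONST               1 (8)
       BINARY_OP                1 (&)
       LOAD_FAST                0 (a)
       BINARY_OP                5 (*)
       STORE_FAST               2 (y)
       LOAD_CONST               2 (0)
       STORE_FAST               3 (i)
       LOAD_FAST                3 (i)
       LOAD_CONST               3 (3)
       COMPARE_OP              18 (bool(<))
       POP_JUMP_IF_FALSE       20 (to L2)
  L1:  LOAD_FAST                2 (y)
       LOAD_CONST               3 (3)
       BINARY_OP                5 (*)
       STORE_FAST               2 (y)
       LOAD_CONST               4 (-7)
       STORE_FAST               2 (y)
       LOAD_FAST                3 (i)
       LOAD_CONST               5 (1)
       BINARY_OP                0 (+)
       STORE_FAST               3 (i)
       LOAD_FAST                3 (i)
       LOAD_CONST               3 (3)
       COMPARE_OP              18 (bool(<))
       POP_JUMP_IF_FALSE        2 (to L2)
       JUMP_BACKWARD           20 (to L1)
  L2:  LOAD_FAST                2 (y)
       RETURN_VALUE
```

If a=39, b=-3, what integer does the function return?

LOAD_FAST a → push 39. Stack: [39]
LOAD_CONST → push 8. Stack: [39, 8]
BINARY_OP & → 39 & 8 = 0. Stack: [0]
LOAD_FAST a → push 39. Stack: [0, 39]
BINARY_OP * → 0 * 39 = 0. Stack: [0]
STORE_FAST y → y=0. Stack: []
LOAD_CONST → push 0. Stack: [0]
STORE_FAST i → i=0. Stack: []
LOAD_FAST i → push 0. Stack: [0]
LOAD_CONST → push 3. Stack: [0, 3]
COMPARE_OP bool(<) → 0 vs 3 = True. Stack: [True]
POP_JUMP_IF_FALSE → pop True; no jump. Stack: []
LOAD_FAST y → push 0. Stack: [0]
LOAD_CONST → push 3. Stack: [0, 3]
BINARY_OP * → 0 * 3 = 0. Stack: [0]
STORE_FAST y → y=0. Stack: []
LOAD_CONST → push -7. Stack: [-7]
STORE_FAST y → y=-7. Stack: []
LOAD_FAST i → push 0. Stack: [0]
LOAD_CONST → push 1. Stack: [0, 1]
BINARY_OP + → 0 + 1 = 1. Stack: [1]
STORE_FAST i → i=1. Stack: []
LOAD_FAST i → push 1. Stack: [1]
LOAD_CONST → push 3. Stack: [1, 3]
COMPARE_OP bool(<) → 1 vs 3 = True. Stack: [True]
POP_JUMP_IF_FALSE → pop True; no jump. Stack: []
LOAD_FAST y → push -7. Stack: [-7]
LOAD_CONST → push 3. Stack: [-7, 3]
BINARY_OP * → -7 * 3 = -21. Stack: [-21]
STORE_FAST y → y=-21. Stack: []
LOAD_CONST → push -7. Stack: [-7]
STORE_FAST y → y=-7. Stack: []
LOAD_FAST i → push 1. Stack: [1]
LOAD_CONST → push 1. Stack: [1, 1]
BINARY_OP + → 1 + 1 = 2. Stack: [2]
STORE_FAST i → i=2. Stack: []
LOAD_FAST i → push 2. Stack: [2]
LOAD_CONST → push 3. Stack: [2, 3]
COMPARE_OP bool(<) → 2 vs 3 = True. Stack: [True]
POP_JUMP_IF_FALSE → pop True; no jump. Stack: []
LOAD_FAST y → push -7. Stack: [-7]
LOAD_CONST → push 3. Stack: [-7, 3]
BINARY_OP * → -7 * 3 = -21. Stack: [-21]
STORE_FAST y → y=-21. Stack: []
LOAD_CONST → push -7. Stack: [-7]
STORE_FAST y → y=-7. Stack: []
LOAD_FAST i → push 2. Stack: [2]
LOAD_CONST → push 1. Stack: [2, 1]
BINARY_OP + → 2 + 1 = 3. Stack: [3]
STORE_FAST i → i=3. Stack: []
LOAD_FAST i → push 3. Stack: [3]
LOAD_CONST → push 3. Stack: [3, 3]
COMPARE_OP bool(<) → 3 vs 3 = False. Stack: [False]
POP_JUMP_IF_FALSE → pop False; jump. Stack: []
LOAD_FAST y → push -7. Stack: [-7]
RETURN_VALUE → return -7.

-7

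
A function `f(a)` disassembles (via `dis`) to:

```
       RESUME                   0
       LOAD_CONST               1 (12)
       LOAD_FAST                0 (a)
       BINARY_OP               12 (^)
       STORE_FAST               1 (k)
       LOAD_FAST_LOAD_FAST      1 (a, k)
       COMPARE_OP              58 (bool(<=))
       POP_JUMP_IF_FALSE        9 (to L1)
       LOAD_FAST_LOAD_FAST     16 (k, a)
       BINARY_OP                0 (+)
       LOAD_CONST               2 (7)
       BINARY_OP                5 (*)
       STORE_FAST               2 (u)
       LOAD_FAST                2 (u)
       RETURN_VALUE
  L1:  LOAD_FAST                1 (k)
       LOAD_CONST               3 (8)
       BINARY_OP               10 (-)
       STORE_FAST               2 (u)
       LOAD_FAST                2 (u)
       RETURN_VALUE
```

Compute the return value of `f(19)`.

LOAD_CONST → push 12. Stack: [12]
LOAD_FAST a → push 19. Stack: [12, 19]
BINARY_OP ^ → 12 ^ 19 = 31. Stack: [31]
STORE_FAST k → k=31. Stack: []
LOAD_FAST_LOAD_FAST a,k → push 19,31. Stack: [19, 31]
COMPARE_OP bool(<=) → 19 vs 31 = True. Stack: [True]
POP_JUMP_IF_FALSE → pop True; no jump. Stack: []
LOAD_FAST_LOAD_FAST k,a → push 31,19. Stack: [31, 19]
BINARY_OP + → 31 + 19 = 50. Stack: [50]
LOAD_CONST → push 7. Stack: [50, 7]
BINARY_OP * → 50 * 7 = 350. Stack: [350]
STORE_FAST u → u=350. Stack: []
LOAD_FAST u → push 350. Stack: [350]
RETURN_VALUE → return 350.

350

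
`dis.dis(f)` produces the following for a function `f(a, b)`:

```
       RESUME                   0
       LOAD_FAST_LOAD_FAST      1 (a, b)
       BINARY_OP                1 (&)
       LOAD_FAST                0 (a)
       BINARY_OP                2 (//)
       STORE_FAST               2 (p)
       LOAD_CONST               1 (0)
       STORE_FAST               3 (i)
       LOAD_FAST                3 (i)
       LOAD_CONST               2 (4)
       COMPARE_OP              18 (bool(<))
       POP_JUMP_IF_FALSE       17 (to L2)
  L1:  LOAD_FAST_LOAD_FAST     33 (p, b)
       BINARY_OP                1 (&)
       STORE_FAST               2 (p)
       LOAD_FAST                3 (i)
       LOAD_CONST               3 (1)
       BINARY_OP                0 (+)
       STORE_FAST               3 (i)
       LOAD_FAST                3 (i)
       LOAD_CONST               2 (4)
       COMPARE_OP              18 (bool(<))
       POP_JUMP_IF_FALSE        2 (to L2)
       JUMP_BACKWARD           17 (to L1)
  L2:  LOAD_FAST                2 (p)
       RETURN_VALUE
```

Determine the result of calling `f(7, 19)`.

0

LOAD_FAST_LOAD_FAST a,b → push 7,19. Stack: [7, 19]
BINARY_OP & → 7 & 19 = 3. Stack: [3]
LOAD_FAST a → push 7. Stack: [3, 7]
BINARY_OP // → 3 // 7 = 0. Stack: [0]
STORE_FAST p → p=0. Stack: []
LOAD_CONST → push 0. Stack: [0]
STORE_FAST i → i=0. Stack: []
LOAD_FAST i → push 0. Stack: [0]
LOAD_CONST → push 4. Stack: [0, 4]
COMPARE_OP bool(<) → 0 vs 4 = True. Stack: [True]
POP_JUMP_IF_FALSE → pop True; no jump. Stack: []
LOAD_FAST_LOAD_FAST p,b → push 0,19. Stack: [0, 19]
BINARY_OP & → 0 & 19 = 0. Stack: [0]
STORE_FAST p → p=0. Stack: []
LOAD_FAST i → push 0. Stack: [0]
LOAD_CONST → push 1. Stack: [0, 1]
BINARY_OP + → 0 + 1 = 1. Stack: [1]
STORE_FAST i → i=1. Stack: []
LOAD_FAST i → push 1. Stack: [1]
LOAD_CONST → push 4. Stack: [1, 4]
COMPARE_OP bool(<) → 1 vs 4 = True. Stack: [True]
POP_JUMP_IF_FALSE → pop True; no jump. Stack: []
LOAD_FAST_LOAD_FAST p,b → push 0,19. Stack: [0, 19]
BINARY_OP & → 0 & 19 = 0. Stack: [0]
STORE_FAST p → p=0. Stack: []
LOAD_FAST i → push 1. Stack: [1]
LOAD_CONST → push 1. Stack: [1, 1]
BINARY_OP + → 1 + 1 = 2. Stack: [2]
STORE_FAST i → i=2. Stack: []
LOAD_FAST i → push 2. Stack: [2]
LOAD_CONST → push 4. Stack: [2, 4]
COMPARE_OP bool(<) → 2 vs 4 = True. Stack: [True]
POP_JUMP_IF_FALSE → pop True; no jump. Stack: []
LOAD_FAST_LOAD_FAST p,b → push 0,19. Stack: [0, 19]
BINARY_OP & → 0 & 19 = 0. Stack: [0]
STORE_FAST p → p=0. Stack: []
LOAD_FAST i → push 2. Stack: [2]
LOAD_CONST → push 1. Stack: [2, 1]
BINARY_OP + → 2 + 1 = 3. Stack: [3]
STORE_FAST i → i=3. Stack: []
LOAD_FAST i → push 3. Stack: [3]
LOAD_CONST → push 4. Stack: [3, 4]
COMPARE_OP bool(<) → 3 vs 4 = True. Stack: [True]
POP_JUMP_IF_FALSE → pop True; no jump. Stack: []
LOAD_FAST_LOAD_FAST p,b → push 0,19. Stack: [0, 19]
BINARY_OP & → 0 & 19 = 0. Stack: [0]
STORE_FAST p → p=0. Stack: []
LOAD_FAST i → push 3. Stack: [3]
LOAD_CONST → push 1. Stack: [3, 1]
BINARY_OP + → 3 + 1 = 4. Stack: [4]
STORE_FAST i → i=4. Stack: []
LOAD_FAST i → push 4. Stack: [4]
LOAD_CONST → push 4. Stack: [4, 4]
COMPARE_OP bool(<) → 4 vs 4 = False. Stack: [False]
POP_JUMP_IF_FALSE → pop False; jump. Stack: []
LOAD_FAST p → push 0. Stack: [0]
RETURN_VALUE → return 0.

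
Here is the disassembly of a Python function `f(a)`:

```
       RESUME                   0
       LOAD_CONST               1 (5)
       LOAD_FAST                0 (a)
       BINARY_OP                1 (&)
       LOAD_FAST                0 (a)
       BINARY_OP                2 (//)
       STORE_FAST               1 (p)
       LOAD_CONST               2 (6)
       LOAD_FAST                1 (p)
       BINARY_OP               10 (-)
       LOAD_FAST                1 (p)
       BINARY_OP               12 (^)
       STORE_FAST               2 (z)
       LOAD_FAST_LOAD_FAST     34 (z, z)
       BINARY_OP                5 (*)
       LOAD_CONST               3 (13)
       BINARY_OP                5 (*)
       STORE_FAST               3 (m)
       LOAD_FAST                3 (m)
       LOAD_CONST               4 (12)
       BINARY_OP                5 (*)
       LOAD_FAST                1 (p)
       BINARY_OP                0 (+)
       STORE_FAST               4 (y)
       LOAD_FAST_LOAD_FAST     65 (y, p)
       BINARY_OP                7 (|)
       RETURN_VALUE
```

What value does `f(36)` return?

5616

LOAD_CONST → push 5. Stack: [5]
LOAD_FAST a → push 36. Stack: [5, 36]
BINARY_OP & → 5 & 36 = 4. Stack: [4]
LOAD_FAST a → push 36. Stack: [4, 36]
BINARY_OP // → 4 // 36 = 0. Stack: [0]
STORE_FAST p → p=0. Stack: []
LOAD_CONST → push 6. Stack: [6]
LOAD_FAST p → push 0. Stack: [6, 0]
BINARY_OP - → 6 - 0 = 6. Stack: [6]
LOAD_FAST p → push 0. Stack: [6, 0]
BINARY_OP ^ → 6 ^ 0 = 6. Stack: [6]
STORE_FAST z → z=6. Stack: []
LOAD_FAST_LOAD_FAST z,z → push 6,6. Stack: [6, 6]
BINARY_OP * → 6 * 6 = 36. Stack: [36]
LOAD_CONST → push 13. Stack: [36, 13]
BINARY_OP * → 36 * 13 = 468. Stack: [468]
STORE_FAST m → m=468. Stack: []
LOAD_FAST m → push 468. Stack: [468]
LOAD_CONST → push 12. Stack: [468, 12]
BINARY_OP * → 468 * 12 = 5616. Stack: [5616]
LOAD_FAST p → push 0. Stack: [5616, 0]
BINARY_OP + → 5616 + 0 = 5616. Stack: [5616]
STORE_FAST y → y=5616. Stack: []
LOAD_FAST_LOAD_FAST y,p → push 5616,0. Stack: [5616, 0]
BINARY_OP | → 5616 | 0 = 5616. Stack: [5616]
RETURN_VALUE → return 5616.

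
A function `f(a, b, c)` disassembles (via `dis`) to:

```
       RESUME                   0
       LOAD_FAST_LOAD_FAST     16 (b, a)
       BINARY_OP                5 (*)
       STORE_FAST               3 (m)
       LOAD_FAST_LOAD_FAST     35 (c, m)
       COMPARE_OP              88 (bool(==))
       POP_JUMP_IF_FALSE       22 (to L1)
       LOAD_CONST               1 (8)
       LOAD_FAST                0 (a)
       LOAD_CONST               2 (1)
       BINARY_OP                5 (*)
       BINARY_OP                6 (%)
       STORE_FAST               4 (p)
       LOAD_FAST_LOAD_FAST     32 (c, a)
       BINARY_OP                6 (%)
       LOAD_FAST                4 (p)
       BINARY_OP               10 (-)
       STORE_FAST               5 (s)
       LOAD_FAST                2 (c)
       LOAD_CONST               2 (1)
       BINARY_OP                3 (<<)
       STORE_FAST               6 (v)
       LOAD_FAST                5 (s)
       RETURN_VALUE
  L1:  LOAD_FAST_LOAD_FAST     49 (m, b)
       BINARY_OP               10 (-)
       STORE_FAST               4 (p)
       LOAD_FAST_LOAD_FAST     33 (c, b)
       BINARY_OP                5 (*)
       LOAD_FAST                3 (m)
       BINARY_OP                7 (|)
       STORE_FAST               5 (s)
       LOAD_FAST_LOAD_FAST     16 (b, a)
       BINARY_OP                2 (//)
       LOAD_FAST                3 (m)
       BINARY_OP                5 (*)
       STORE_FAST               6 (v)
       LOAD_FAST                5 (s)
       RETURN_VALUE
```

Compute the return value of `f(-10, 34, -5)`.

-2

LOAD_FAST_LOAD_FAST b,a → push 34,-10. Stack: [34, -10]
BINARY_OP * → 34 * -10 = -340. Stack: [-340]
STORE_FAST m → m=-340. Stack: []
LOAD_FAST_LOAD_FAST c,m → push -5,-340. Stack: [-5, -340]
COMPARE_OP bool(==) → -5 vs -340 = False. Stack: [False]
POP_JUMP_IF_FALSE → pop False; jump. Stack: []
LOAD_FAST_LOAD_FAST m,b → push -340,34. Stack: [-340, 34]
BINARY_OP - → -340 - 34 = -374. Stack: [-374]
STORE_FAST p → p=-374. Stack: []
LOAD_FAST_LOAD_FAST c,b → push -5,34. Stack: [-5, 34]
BINARY_OP * → -5 * 34 = -170. Stack: [-170]
LOAD_FAST m → push -340. Stack: [-170, -340]
BINARY_OP | → -170 | -340 = -2. Stack: [-2]
STORE_FAST s → s=-2. Stack: []
LOAD_FAST_LOAD_FAST b,a → push 34,-10. Stack: [34, -10]
BINARY_OP // → 34 // -10 = -4. Stack: [-4]
LOAD_FAST m → push -340. Stack: [-4, -340]
BINARY_OP * → -4 * -340 = 1360. Stack: [1360]
STORE_FAST v → v=1360. Stack: []
LOAD_FAST s → push -2. Stack: [-2]
RETURN_VALUE → return -2.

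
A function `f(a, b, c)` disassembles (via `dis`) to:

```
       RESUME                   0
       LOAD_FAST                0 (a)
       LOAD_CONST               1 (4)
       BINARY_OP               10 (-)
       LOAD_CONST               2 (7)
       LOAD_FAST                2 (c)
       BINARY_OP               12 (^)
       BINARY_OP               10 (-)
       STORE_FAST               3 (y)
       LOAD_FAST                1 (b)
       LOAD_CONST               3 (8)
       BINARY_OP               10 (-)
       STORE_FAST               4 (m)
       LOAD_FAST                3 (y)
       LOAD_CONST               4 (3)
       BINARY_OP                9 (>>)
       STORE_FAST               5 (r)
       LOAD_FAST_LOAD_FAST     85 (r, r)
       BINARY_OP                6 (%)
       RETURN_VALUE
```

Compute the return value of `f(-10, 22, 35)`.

0

LOAD_FAST a → push -10. Stack: [-10]
LOAD_CONST → push 4. Stack: [-10, 4]
BINARY_OP - → -10 - 4 = -14. Stack: [-14]
LOAD_CONST → push 7. Stack: [-14, 7]
LOAD_FAST c → push 35. Stack: [-14, 7, 35]
BINARY_OP ^ → 7 ^ 35 = 36. Stack: [-14, 36]
BINARY_OP - → -14 - 36 = -50. Stack: [-50]
STORE_FAST y → y=-50. Stack: []
LOAD_FAST b → push 22. Stack: [22]
LOAD_CONST → push 8. Stack: [22, 8]
BINARY_OP - → 22 - 8 = 14. Stack: [14]
STORE_FAST m → m=14. Stack: []
LOAD_FAST y → push -50. Stack: [-50]
LOAD_CONST → push 3. Stack: [-50, 3]
BINARY_OP >> → -50 >> 3 = -7. Stack: [-7]
STORE_FAST r → r=-7. Stack: []
LOAD_FAST_LOAD_FAST r,r → push -7,-7. Stack: [-7, -7]
BINARY_OP % → -7 % -7 = 0. Stack: [0]
RETURN_VALUE → return 0.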